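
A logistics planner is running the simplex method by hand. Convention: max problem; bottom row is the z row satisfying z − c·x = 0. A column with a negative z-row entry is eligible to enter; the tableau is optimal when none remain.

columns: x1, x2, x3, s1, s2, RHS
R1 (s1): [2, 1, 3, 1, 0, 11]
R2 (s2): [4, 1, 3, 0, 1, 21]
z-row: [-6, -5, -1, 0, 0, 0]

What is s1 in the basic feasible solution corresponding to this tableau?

11

s1 is basic (row 1); its value is the RHS of that row, 11.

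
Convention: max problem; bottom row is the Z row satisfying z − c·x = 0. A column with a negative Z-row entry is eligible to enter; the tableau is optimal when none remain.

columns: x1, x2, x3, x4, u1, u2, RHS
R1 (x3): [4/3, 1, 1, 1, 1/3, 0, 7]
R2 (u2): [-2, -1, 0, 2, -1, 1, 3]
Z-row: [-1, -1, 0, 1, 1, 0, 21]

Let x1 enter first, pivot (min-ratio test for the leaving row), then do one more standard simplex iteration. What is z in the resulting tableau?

Ratio test on column x1 — row 1: 7/(4/3) = 21/4; row 2: entry -2 ≤ 0. Minimum is 21/4 at row 1 (x3 leaves); pivot element 4/3.
Pivot on row 1; the Z-row RHS becomes 21 − (-1)·(21/4) = 105/4.
Next entering variable (most negative Z-row entry -1/4): x2.
Ratio test on column x2 — row 1: (21/4)/(3/4) = 7; row 2: (27/2)/(1/2) = 27. Minimum is 7 at row 1 (x1 leaves); pivot element 3/4.
After the second pivot the Z-row RHS is 105/4 − (-1/4)·7 = 28.

28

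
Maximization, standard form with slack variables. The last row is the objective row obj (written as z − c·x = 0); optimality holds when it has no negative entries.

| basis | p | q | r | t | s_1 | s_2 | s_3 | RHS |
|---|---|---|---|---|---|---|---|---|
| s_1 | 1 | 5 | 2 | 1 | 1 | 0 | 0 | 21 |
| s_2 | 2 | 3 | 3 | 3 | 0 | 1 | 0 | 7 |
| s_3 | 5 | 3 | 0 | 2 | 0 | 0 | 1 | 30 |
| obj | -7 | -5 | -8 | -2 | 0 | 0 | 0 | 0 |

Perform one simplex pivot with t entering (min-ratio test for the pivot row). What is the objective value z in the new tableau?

Ratio test on column t — row 1: 21/1 = 21; row 2: 7/3 = 7/3; row 3: 30/2 = 15. Minimum is 7/3 at row 2 (s_2 leaves); pivot element 3.
Pivot on row 2; the obj-row RHS becomes 0 − (-2)·(7/3) = 14/3.

14/3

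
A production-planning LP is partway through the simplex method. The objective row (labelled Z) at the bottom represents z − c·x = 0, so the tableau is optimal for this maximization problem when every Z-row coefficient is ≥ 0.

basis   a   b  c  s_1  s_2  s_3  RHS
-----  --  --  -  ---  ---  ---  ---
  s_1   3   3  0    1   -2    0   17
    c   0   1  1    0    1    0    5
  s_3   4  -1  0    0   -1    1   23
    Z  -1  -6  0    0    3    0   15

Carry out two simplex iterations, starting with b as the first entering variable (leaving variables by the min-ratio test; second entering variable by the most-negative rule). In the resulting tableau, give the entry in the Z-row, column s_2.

22/3

Ratio test on column b — row 1: 17/3 = 17/3; row 2: 5/1 = 5; row 3: entry -1 ≤ 0. Minimum is 5 at row 2 (c leaves); pivot element 1.
Divide row 2 by 1; eliminate column b from the other rows.
Second iteration: most negative Z-row entry is -1 in column a, so a enters.
Ratio test on column a — row 1: 2/3 = 2/3; row 2: entry 0 ≤ 0; row 3: 28/4 = 7. Minimum is 2/3 at row 1 (s_1 leaves); pivot element 3.
Divide row 1 by 3; eliminate column a from the other rows.
After both pivots, the entry at the Z-row, column s_2 is 22/3.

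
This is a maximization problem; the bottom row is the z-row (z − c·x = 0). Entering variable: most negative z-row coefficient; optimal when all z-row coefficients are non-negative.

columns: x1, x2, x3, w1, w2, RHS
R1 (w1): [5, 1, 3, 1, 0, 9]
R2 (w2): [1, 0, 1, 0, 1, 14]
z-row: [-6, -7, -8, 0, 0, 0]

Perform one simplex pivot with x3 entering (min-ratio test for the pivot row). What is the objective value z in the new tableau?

24

Ratio test on column x3 — row 1: 9/3 = 3; row 2: 14/1 = 14. Minimum is 3 at row 1 (w1 leaves); pivot element 3.
Pivot on row 1; the z-row RHS becomes 0 − (-8)·3 = 24.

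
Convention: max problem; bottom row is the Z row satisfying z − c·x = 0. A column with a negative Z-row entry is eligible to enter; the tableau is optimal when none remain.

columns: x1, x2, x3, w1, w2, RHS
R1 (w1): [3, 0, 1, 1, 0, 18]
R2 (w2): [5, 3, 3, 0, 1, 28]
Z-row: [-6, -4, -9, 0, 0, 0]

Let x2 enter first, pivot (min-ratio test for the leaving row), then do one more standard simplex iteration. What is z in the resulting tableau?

84

Ratio test on column x2 — row 1: entry 0 ≤ 0; row 2: 28/3 = 28/3. Minimum is 28/3 at row 2 (w2 leaves); pivot element 3.
Pivot on row 2; the Z-row RHS becomes 0 − (-4)·(28/3) = 112/3.
Next entering variable (most negative Z-row entry -5): x3.
Ratio test on column x3 — row 1: 18/1 = 18; row 2: (28/3)/1 = 28/3. Minimum is 28/3 at row 2 (x2 leaves); pivot element 1.
After the second pivot the Z-row RHS is 112/3 − (-5)·(28/3) = 84.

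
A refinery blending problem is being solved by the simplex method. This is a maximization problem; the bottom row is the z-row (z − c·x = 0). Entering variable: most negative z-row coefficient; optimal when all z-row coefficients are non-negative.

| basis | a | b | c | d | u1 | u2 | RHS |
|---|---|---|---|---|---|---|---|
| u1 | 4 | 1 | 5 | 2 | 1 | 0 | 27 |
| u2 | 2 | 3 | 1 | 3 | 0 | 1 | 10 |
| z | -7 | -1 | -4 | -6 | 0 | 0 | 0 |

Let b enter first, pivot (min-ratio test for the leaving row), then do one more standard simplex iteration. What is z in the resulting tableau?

35

Ratio test on column b — row 1: 27/1 = 27; row 2: 10/3 = 10/3. Minimum is 10/3 at row 2 (u2 leaves); pivot element 3.
Pivot on row 2; the z-row RHS becomes 0 − (-1)·(10/3) = 10/3.
Next entering variable (most negative z-row entry -19/3): a.
Ratio test on column a — row 1: (71/3)/(10/3) = 71/10; row 2: (10/3)/(2/3) = 5. Minimum is 5 at row 2 (b leaves); pivot element 2/3.
After the second pivot the z-row RHS is 10/3 − (-19/3)·5 = 35.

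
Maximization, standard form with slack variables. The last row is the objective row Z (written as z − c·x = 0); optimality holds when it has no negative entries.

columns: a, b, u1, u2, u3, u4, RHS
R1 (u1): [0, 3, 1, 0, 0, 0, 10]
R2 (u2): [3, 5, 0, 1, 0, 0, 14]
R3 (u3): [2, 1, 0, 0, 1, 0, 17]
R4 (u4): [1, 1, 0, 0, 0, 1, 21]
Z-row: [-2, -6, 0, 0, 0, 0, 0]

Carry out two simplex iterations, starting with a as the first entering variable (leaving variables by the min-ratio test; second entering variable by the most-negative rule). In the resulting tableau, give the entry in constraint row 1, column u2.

Ratio test on column a — row 1: entry 0 ≤ 0; row 2: 14/3 = 14/3; row 3: 17/2 = 17/2; row 4: 21/1 = 21. Minimum is 14/3 at row 2 (u2 leaves); pivot element 3.
Divide row 2 by 3; eliminate column a from the other rows.
Second iteration: most negative Z-row entry is -8/3 in column b, so b enters.
Ratio test on column b — row 1: 10/3 = 10/3; row 2: (14/3)/(5/3) = 14/5; row 3: entry -7/3 ≤ 0; row 4: entry -2/3 ≤ 0. Minimum is 14/5 at row 2 (a leaves); pivot element 5/3.
Divide row 2 by 5/3; eliminate column b from the other rows.
After both pivots, the entry at constraint row 1, column u2 is -3/5.

-3/5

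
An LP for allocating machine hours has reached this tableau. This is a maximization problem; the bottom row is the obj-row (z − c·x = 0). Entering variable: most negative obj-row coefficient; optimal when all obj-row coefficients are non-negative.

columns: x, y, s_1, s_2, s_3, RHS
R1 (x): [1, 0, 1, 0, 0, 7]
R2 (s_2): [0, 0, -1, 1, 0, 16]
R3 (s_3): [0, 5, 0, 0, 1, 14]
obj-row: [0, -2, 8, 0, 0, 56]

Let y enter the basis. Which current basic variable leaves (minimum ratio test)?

Column y entries and ratios — x: 0 ≤ 0, skip; s_2: 0 ≤ 0, skip; s_3: 14/5 = 14/5.
Smallest ratio is 14/5 in the row of s_3, so s_3 leaves.

s_3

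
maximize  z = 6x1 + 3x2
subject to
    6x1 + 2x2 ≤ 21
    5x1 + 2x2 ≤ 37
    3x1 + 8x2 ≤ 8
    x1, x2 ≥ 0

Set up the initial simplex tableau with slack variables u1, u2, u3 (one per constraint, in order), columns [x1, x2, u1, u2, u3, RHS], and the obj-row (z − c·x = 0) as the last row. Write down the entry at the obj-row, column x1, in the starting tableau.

The obj-row carries the negated objective coefficients: the x1 entry is -6.

-6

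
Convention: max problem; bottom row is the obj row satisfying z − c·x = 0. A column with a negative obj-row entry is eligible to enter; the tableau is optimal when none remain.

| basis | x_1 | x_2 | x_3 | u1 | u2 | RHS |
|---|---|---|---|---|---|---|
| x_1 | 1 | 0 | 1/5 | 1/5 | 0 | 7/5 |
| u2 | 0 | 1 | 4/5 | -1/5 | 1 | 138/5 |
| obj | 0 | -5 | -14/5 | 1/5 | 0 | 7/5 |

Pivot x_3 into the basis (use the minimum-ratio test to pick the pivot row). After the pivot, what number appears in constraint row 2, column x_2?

1

Ratio test on column x_3 — row 1: (7/5)/(1/5) = 7; row 2: (138/5)/(4/5) = 69/2. Minimum is 7 at row 1 (x_1 leaves); pivot element 1/5.
Divide row 1 by 1/5; eliminate column x_3 from the other rows.
Row 2 update in column x_2: 1 − (4/5)·0 = 1.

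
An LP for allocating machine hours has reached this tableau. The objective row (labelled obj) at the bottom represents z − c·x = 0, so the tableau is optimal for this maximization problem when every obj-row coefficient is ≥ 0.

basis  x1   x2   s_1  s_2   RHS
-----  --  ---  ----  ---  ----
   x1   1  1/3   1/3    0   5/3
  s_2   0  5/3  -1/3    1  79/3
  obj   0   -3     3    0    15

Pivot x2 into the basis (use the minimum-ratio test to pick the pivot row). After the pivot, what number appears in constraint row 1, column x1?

3

Ratio test on column x2 — row 1: (5/3)/(1/3) = 5; row 2: (79/3)/(5/3) = 79/5. Minimum is 5 at row 1 (x1 leaves); pivot element 1/3.
Divide row 1 by 1/3; eliminate column x2 from the other rows.
In the new row 1, the x1 entry is the old entry divided by the pivot: 1/(1/3) = 3.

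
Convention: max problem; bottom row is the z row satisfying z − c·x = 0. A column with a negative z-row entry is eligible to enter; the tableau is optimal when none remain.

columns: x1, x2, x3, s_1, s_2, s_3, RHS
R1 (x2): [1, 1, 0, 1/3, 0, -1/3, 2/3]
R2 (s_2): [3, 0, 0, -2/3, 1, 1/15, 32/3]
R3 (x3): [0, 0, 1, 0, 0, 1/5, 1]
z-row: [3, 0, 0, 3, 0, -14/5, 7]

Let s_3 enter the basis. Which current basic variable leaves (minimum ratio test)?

Column s_3 entries and ratios — x2: -1/3 ≤ 0, skip; s_2: (32/3)/(1/15) = 160; x3: 1/(1/5) = 5.
Smallest ratio is 5 in the row of x3, so x3 leaves.

x3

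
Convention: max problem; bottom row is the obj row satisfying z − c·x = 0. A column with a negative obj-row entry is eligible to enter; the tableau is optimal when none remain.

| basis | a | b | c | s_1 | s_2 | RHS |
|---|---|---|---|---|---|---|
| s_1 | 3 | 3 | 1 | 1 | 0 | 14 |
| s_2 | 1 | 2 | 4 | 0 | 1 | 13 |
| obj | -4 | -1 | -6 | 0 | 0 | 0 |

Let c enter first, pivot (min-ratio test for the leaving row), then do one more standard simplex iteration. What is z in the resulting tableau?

Ratio test on column c — row 1: 14/1 = 14; row 2: 13/4 = 13/4. Minimum is 13/4 at row 2 (s_2 leaves); pivot element 4.
Pivot on row 2; the obj-row RHS becomes 0 − (-6)·(13/4) = 39/2.
Next entering variable (most negative obj-row entry -5/2): a.
Ratio test on column a — row 1: (43/4)/(11/4) = 43/11; row 2: (13/4)/(1/4) = 13. Minimum is 43/11 at row 1 (s_1 leaves); pivot element 11/4.
After the second pivot the obj-row RHS is 39/2 − (-5/2)·(43/11) = 322/11.

322/11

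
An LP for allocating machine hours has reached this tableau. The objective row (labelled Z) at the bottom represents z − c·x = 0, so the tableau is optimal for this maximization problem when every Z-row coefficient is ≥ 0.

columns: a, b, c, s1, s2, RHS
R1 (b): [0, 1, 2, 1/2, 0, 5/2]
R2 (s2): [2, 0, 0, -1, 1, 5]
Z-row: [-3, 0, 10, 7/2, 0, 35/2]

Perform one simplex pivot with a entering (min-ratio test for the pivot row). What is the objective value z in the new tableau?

25

Ratio test on column a — row 1: entry 0 ≤ 0; row 2: 5/2 = 5/2. Minimum is 5/2 at row 2 (s2 leaves); pivot element 2.
Pivot on row 2; the Z-row RHS becomes 35/2 − (-3)·(5/2) = 25.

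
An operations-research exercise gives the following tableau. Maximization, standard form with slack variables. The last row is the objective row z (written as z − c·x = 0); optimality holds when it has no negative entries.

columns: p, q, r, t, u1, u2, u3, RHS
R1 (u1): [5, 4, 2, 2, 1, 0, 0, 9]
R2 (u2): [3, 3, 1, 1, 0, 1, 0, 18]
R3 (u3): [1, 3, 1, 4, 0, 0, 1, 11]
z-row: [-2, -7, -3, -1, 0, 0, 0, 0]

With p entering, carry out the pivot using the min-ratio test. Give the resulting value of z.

18/5

Ratio test on column p — row 1: 9/5 = 9/5; row 2: 18/3 = 6; row 3: 11/1 = 11. Minimum is 9/5 at row 1 (u1 leaves); pivot element 5.
Pivot on row 1; the z-row RHS becomes 0 − (-2)·(9/5) = 18/5.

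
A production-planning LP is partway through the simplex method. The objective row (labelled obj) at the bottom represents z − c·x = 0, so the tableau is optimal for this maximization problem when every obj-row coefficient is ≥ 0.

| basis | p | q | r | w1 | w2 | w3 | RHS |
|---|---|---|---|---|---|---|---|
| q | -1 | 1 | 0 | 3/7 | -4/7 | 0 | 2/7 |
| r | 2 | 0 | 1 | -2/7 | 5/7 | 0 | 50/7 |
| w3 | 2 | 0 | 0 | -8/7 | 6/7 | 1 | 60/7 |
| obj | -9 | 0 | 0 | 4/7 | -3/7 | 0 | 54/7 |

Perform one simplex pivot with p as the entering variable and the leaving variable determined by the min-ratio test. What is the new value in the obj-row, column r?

Ratio test on column p — row 1: entry -1 ≤ 0; row 2: (50/7)/2 = 25/7; row 3: (60/7)/2 = 30/7. Minimum is 25/7 at row 2 (r leaves); pivot element 2.
Divide row 2 by 2; eliminate column p from the other rows.
obj-row update in column r: 0 − (-9)·(1/2) = 9/2.

9/2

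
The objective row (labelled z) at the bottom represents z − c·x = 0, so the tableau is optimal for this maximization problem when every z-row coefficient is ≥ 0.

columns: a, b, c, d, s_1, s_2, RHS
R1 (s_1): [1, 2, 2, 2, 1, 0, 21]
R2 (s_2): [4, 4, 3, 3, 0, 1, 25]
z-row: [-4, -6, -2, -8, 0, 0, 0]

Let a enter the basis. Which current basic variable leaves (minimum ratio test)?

s_2

Column a entries and ratios — s_1: 21/1 = 21; s_2: 25/4 = 25/4.
Smallest ratio is 25/4 in the row of s_2, so s_2 leaves.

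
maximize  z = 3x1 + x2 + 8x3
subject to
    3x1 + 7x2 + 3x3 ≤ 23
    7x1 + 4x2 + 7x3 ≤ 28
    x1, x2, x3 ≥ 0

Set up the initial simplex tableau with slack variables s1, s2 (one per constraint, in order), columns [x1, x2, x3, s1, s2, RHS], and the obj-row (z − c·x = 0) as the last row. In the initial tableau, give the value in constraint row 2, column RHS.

28

The RHS of constraint 2 is b_2 = 28.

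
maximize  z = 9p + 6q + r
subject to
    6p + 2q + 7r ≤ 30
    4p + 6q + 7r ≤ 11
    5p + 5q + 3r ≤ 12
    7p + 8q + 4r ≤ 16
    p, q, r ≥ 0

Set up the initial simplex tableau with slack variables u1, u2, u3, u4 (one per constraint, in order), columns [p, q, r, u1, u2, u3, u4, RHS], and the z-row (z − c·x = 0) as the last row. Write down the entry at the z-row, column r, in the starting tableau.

The z-row carries the negated objective coefficients: the r entry is -1.

-1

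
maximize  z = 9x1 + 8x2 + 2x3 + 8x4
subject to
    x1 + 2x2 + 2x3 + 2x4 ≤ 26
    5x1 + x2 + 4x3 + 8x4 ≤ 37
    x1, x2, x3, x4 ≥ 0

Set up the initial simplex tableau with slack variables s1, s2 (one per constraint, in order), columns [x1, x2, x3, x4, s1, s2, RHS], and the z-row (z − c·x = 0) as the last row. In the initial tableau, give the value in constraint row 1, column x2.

Constraint 1 has coefficient 2 on x2.

2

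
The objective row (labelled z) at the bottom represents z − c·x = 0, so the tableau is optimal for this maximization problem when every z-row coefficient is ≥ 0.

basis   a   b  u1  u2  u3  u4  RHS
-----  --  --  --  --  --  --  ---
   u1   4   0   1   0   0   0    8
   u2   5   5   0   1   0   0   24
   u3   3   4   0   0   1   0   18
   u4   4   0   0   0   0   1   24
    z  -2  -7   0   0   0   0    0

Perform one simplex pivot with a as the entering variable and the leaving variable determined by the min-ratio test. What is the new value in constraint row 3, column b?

Ratio test on column a — row 1: 8/4 = 2; row 2: 24/5 = 24/5; row 3: 18/3 = 6; row 4: 24/4 = 6. Minimum is 2 at row 1 (u1 leaves); pivot element 4.
Divide row 1 by 4; eliminate column a from the other rows.
Row 3 update in column b: 4 − 3·0 = 4.

4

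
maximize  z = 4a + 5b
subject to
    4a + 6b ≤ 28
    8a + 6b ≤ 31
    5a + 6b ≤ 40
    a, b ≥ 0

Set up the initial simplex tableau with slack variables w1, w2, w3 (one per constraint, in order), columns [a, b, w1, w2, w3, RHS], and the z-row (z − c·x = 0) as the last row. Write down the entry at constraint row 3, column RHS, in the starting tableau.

The RHS of constraint 3 is b_3 = 40.

40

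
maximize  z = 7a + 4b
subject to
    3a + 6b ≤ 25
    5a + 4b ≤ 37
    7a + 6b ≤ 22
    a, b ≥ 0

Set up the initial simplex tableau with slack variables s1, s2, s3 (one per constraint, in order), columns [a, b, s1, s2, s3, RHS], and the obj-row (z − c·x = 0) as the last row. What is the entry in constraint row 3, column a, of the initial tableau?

7

Constraint 3 has coefficient 7 on a.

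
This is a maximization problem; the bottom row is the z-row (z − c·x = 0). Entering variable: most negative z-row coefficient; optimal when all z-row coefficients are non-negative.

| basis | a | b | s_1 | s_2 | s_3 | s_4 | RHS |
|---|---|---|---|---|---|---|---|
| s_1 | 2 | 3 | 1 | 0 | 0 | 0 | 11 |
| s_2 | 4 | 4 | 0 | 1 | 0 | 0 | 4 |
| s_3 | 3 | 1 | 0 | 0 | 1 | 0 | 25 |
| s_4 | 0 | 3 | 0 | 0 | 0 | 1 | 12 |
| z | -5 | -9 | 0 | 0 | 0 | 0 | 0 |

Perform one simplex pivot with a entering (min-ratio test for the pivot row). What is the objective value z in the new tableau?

5

Ratio test on column a — row 1: 11/2 = 11/2; row 2: 4/4 = 1; row 3: 25/3 = 25/3; row 4: entry 0 ≤ 0. Minimum is 1 at row 2 (s_2 leaves); pivot element 4.
Pivot on row 2; the z-row RHS becomes 0 − (-5)·1 = 5.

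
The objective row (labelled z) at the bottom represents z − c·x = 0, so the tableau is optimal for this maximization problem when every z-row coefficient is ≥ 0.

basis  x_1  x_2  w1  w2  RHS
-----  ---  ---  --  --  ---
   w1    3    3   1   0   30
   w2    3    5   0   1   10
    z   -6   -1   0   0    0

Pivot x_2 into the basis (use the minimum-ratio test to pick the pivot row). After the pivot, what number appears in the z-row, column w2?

Ratio test on column x_2 — row 1: 30/3 = 10; row 2: 10/5 = 2. Minimum is 2 at row 2 (w2 leaves); pivot element 5.
Divide row 2 by 5; eliminate column x_2 from the other rows.
z-row update in column w2: 0 − (-1)·(1/5) = 1/5.

1/5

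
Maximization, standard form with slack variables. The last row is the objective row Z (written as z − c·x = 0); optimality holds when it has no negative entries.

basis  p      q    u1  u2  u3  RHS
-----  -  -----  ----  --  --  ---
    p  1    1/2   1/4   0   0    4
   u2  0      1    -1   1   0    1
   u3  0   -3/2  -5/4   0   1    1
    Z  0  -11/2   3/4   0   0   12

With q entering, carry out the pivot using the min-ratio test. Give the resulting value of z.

35/2

Ratio test on column q — row 1: 4/(1/2) = 8; row 2: 1/1 = 1; row 3: entry -3/2 ≤ 0. Minimum is 1 at row 2 (u2 leaves); pivot element 1.
Pivot on row 2; the Z-row RHS becomes 12 − (-11/2)·1 = 35/2.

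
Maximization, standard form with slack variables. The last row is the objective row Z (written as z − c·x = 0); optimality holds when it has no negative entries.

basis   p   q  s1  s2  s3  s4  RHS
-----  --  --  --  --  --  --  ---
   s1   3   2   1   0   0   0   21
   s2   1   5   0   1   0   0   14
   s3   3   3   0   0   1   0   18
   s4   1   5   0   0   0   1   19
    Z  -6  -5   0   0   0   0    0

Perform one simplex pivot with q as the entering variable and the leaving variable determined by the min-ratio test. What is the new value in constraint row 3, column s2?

-3/5

Ratio test on column q — row 1: 21/2 = 21/2; row 2: 14/5 = 14/5; row 3: 18/3 = 6; row 4: 19/5 = 19/5. Minimum is 14/5 at row 2 (s2 leaves); pivot element 5.
Divide row 2 by 5; eliminate column q from the other rows.
Row 3 update in column s2: 0 − 3·(1/5) = -3/5.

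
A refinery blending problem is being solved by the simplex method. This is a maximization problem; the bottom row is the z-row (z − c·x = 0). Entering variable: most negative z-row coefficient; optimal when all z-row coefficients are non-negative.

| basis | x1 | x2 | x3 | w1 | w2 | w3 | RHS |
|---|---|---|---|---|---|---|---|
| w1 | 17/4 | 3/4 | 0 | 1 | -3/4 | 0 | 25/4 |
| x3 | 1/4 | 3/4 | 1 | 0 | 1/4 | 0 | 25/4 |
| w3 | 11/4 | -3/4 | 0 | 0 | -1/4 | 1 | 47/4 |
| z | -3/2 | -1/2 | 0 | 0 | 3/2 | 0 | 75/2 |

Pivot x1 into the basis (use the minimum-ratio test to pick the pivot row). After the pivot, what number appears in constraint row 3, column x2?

-21/17

Ratio test on column x1 — row 1: (25/4)/(17/4) = 25/17; row 2: (25/4)/(1/4) = 25; row 3: (47/4)/(11/4) = 47/11. Minimum is 25/17 at row 1 (w1 leaves); pivot element 17/4.
Divide row 1 by 17/4; eliminate column x1 from the other rows.
Row 3 update in column x2: -3/4 − (11/4)·(3/17) = -21/17.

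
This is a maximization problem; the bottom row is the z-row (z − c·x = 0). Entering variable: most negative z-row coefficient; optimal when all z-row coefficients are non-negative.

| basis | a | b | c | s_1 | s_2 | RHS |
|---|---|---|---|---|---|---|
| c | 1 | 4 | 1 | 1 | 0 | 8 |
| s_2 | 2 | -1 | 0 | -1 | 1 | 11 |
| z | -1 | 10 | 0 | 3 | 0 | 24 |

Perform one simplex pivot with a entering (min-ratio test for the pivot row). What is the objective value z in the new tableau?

Ratio test on column a — row 1: 8/1 = 8; row 2: 11/2 = 11/2. Minimum is 11/2 at row 2 (s_2 leaves); pivot element 2.
Pivot on row 2; the z-row RHS becomes 24 − (-1)·(11/2) = 59/2.

59/2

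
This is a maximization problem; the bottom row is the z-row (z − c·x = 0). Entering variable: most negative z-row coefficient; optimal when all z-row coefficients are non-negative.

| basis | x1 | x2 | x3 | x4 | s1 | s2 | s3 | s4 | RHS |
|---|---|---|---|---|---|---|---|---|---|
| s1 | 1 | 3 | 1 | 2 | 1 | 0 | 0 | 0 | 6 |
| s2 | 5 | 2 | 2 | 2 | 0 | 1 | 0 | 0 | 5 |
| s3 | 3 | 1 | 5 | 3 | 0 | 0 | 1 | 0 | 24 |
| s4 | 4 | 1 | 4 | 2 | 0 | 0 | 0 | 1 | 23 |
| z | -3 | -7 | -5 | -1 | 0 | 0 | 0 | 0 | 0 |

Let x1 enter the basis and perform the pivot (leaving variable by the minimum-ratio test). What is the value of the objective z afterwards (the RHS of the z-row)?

3

Ratio test on column x1 — row 1: 6/1 = 6; row 2: 5/5 = 1; row 3: 24/3 = 8; row 4: 23/4 = 23/4. Minimum is 1 at row 2 (s2 leaves); pivot element 5.
Pivot on row 2; the z-row RHS becomes 0 − (-3)·1 = 3.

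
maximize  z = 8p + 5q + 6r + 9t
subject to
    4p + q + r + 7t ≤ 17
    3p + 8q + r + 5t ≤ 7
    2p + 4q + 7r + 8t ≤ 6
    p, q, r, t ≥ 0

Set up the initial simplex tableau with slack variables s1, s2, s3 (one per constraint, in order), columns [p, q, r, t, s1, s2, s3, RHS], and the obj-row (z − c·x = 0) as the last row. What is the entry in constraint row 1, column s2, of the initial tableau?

0

Slack s2 belongs to constraint 2; its column is the unit vector e_2, so the entry in row 1 is 0.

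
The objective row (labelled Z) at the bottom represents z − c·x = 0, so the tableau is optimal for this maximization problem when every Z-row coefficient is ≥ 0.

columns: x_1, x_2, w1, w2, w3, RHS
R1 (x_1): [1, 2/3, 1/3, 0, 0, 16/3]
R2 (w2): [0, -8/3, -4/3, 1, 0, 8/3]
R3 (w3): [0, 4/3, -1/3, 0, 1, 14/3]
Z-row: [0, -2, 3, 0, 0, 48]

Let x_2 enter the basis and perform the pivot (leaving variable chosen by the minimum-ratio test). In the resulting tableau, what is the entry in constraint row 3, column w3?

Ratio test on column x_2 — row 1: (16/3)/(2/3) = 8; row 2: entry -8/3 ≤ 0; row 3: (14/3)/(4/3) = 7/2. Minimum is 7/2 at row 3 (w3 leaves); pivot element 4/3.
Divide row 3 by 4/3; eliminate column x_2 from the other rows.
In the new row 3, the w3 entry is the old entry divided by the pivot: 1/(4/3) = 3/4.

3/4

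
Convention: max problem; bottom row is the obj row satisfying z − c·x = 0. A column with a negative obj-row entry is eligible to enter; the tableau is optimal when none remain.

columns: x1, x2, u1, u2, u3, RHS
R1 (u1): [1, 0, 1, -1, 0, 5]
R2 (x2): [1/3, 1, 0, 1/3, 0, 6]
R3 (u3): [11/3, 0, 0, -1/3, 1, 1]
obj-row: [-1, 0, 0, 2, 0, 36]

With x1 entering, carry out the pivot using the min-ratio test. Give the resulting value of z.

399/11

Ratio test on column x1 — row 1: 5/1 = 5; row 2: 6/(1/3) = 18; row 3: 1/(11/3) = 3/11. Minimum is 3/11 at row 3 (u3 leaves); pivot element 11/3.
Pivot on row 3; the obj-row RHS becomes 36 − (-1)·(3/11) = 399/11.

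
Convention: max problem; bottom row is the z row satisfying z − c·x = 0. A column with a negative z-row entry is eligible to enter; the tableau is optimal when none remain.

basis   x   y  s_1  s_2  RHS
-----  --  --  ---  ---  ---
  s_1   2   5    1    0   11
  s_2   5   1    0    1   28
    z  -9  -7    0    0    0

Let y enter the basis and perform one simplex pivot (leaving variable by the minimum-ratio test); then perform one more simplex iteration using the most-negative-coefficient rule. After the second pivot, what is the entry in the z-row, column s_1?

9/2

Ratio test on column y — row 1: 11/5 = 11/5; row 2: 28/1 = 28. Minimum is 11/5 at row 1 (s_1 leaves); pivot element 5.
Divide row 1 by 5; eliminate column y from the other rows.
Second iteration: most negative z-row entry is -31/5 in column x, so x enters.
Ratio test on column x — row 1: (11/5)/(2/5) = 11/2; row 2: (129/5)/(23/5) = 129/23. Minimum is 11/2 at row 1 (y leaves); pivot element 2/5.
Divide row 1 by 2/5; eliminate column x from the other rows.
After both pivots, the entry at the z-row, column s_1 is 9/2.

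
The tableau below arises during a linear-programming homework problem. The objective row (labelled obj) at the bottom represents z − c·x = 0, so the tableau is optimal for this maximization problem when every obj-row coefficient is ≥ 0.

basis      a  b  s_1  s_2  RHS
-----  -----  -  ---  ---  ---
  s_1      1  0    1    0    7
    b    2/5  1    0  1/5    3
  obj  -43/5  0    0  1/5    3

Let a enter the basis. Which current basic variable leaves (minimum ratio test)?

Column a entries and ratios — s_1: 7/1 = 7; b: 3/(2/5) = 15/2.
Smallest ratio is 7 in the row of s_1, so s_1 leaves.

s_1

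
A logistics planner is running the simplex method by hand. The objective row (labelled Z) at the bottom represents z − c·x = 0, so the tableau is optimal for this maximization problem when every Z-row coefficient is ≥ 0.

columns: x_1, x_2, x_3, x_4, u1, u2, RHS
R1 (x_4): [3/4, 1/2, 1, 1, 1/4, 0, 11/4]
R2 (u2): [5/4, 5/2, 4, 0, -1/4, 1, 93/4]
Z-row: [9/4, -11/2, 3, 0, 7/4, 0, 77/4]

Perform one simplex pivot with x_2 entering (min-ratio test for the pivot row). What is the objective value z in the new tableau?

Ratio test on column x_2 — row 1: (11/4)/(1/2) = 11/2; row 2: (93/4)/(5/2) = 93/10. Minimum is 11/2 at row 1 (x_4 leaves); pivot element 1/2.
Pivot on row 1; the Z-row RHS becomes 77/4 − (-11/2)·(11/2) = 99/2.

99/2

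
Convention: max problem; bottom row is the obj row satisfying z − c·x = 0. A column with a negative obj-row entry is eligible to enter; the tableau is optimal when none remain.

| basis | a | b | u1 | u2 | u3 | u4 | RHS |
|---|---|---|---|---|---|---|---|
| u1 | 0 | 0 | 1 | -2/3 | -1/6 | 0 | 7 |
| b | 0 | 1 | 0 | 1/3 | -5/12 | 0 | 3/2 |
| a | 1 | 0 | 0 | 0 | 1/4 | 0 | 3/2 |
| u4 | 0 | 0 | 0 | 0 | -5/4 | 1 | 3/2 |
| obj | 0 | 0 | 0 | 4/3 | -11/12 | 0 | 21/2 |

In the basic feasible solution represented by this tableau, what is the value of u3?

u3 is not in the basis, so in the current basic feasible solution u3 = 0.

0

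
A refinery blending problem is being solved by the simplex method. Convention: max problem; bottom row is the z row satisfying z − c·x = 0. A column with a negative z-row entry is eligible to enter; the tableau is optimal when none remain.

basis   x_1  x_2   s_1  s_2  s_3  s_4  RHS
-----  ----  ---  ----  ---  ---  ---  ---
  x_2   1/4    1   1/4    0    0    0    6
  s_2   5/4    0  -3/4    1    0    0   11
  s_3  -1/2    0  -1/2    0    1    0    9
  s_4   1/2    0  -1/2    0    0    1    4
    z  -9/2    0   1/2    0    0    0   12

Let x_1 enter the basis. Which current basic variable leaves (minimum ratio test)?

Column x_1 entries and ratios — x_2: 6/(1/4) = 24; s_2: 11/(5/4) = 44/5; s_3: -1/2 ≤ 0, skip; s_4: 4/(1/2) = 8.
Smallest ratio is 8 in the row of s_4, so s_4 leaves.

s_4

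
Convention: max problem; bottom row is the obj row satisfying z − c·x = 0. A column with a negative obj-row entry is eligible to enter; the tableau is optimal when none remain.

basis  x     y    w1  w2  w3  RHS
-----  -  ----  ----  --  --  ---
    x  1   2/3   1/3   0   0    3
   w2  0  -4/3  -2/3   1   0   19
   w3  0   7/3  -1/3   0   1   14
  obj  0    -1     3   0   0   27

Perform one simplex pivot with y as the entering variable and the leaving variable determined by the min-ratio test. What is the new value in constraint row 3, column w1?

Ratio test on column y — row 1: 3/(2/3) = 9/2; row 2: entry -4/3 ≤ 0; row 3: 14/(7/3) = 6. Minimum is 9/2 at row 1 (x leaves); pivot element 2/3.
Divide row 1 by 2/3; eliminate column y from the other rows.
Row 3 update in column w1: -1/3 − (7/3)·(1/2) = -3/2.

-3/2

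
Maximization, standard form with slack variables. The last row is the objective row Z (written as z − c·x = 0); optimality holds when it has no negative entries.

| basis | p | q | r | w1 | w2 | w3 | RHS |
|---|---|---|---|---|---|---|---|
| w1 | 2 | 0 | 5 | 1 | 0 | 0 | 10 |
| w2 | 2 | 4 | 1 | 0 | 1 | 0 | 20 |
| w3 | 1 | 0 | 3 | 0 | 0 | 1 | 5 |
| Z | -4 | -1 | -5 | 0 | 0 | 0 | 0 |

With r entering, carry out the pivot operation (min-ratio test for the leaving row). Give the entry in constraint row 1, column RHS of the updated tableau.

Ratio test on column r — row 1: 10/5 = 2; row 2: 20/1 = 20; row 3: 5/3 = 5/3. Minimum is 5/3 at row 3 (w3 leaves); pivot element 3.
Divide row 3 by 3; eliminate column r from the other rows.
Row 1 update in column RHS: 10 − 5·(5/3) = 5/3.

5/3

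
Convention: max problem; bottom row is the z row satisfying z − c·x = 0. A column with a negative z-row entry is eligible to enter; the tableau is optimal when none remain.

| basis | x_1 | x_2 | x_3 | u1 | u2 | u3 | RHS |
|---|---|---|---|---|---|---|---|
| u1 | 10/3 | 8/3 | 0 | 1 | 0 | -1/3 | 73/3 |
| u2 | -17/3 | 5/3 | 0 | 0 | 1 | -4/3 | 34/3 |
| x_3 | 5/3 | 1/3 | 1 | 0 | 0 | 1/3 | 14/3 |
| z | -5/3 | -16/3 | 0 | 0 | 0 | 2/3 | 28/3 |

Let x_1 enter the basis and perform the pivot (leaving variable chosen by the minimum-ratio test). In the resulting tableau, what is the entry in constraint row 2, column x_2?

14/5

Ratio test on column x_1 — row 1: (73/3)/(10/3) = 73/10; row 2: entry -17/3 ≤ 0; row 3: (14/3)/(5/3) = 14/5. Minimum is 14/5 at row 3 (x_3 leaves); pivot element 5/3.
Divide row 3 by 5/3; eliminate column x_1 from the other rows.
Row 2 update in column x_2: 5/3 − (-17/3)·(1/5) = 14/5.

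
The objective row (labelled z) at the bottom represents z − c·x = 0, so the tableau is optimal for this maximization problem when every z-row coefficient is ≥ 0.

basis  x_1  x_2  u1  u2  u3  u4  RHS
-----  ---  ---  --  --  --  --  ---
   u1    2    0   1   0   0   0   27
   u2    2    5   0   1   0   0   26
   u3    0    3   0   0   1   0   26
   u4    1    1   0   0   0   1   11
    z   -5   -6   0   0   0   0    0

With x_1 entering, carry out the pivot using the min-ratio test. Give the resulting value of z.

Ratio test on column x_1 — row 1: 27/2 = 27/2; row 2: 26/2 = 13; row 3: entry 0 ≤ 0; row 4: 11/1 = 11. Minimum is 11 at row 4 (u4 leaves); pivot element 1.
Pivot on row 4; the z-row RHS becomes 0 − (-5)·11 = 55.

55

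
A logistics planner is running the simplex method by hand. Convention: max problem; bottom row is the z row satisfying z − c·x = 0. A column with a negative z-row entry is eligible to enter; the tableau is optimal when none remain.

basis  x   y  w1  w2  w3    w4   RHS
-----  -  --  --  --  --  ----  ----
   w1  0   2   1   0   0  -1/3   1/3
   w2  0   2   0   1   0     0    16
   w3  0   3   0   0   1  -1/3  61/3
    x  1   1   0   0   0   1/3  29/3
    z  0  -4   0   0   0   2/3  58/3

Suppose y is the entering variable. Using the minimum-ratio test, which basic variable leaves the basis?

w1

Column y entries and ratios — w1: (1/3)/2 = 1/6; w2: 16/2 = 8; w3: (61/3)/3 = 61/9; x: (29/3)/1 = 29/3.
Smallest ratio is 1/6 in the row of w1, so w1 leaves.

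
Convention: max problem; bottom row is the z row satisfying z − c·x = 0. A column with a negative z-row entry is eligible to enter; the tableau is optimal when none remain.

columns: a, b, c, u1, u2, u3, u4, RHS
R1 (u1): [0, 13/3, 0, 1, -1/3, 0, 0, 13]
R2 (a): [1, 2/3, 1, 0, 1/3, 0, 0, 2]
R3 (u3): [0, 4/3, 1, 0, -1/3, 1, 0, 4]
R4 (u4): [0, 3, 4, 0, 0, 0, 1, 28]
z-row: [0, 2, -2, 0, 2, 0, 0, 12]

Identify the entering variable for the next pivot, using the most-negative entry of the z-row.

Negative z-row entries: c: -2.
The most negative is -2 in column c, so c enters.

c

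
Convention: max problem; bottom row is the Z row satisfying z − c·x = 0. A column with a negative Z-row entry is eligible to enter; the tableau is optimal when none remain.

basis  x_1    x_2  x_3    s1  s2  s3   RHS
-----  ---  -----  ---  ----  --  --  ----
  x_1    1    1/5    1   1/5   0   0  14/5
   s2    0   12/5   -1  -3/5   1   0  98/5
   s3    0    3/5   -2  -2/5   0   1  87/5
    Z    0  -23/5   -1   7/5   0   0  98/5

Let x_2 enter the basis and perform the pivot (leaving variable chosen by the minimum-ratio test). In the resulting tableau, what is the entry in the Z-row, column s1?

1/4

Ratio test on column x_2 — row 1: (14/5)/(1/5) = 14; row 2: (98/5)/(12/5) = 49/6; row 3: (87/5)/(3/5) = 29. Minimum is 49/6 at row 2 (s2 leaves); pivot element 12/5.
Divide row 2 by 12/5; eliminate column x_2 from the other rows.
Z-row update in column s1: 7/5 − (-23/5)·(-1/4) = 1/4.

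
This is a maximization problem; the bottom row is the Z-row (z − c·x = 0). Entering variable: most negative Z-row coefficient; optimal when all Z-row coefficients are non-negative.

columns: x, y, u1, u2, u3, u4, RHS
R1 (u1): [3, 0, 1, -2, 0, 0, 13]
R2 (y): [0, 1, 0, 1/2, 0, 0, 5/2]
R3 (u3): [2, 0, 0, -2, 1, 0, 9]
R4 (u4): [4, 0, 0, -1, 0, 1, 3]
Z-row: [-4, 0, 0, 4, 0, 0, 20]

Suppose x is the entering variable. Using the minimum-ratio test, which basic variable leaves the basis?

u4

Column x entries and ratios — u1: 13/3 = 13/3; y: 0 ≤ 0, skip; u3: 9/2 = 9/2; u4: 3/4 = 3/4.
Smallest ratio is 3/4 in the row of u4, so u4 leaves.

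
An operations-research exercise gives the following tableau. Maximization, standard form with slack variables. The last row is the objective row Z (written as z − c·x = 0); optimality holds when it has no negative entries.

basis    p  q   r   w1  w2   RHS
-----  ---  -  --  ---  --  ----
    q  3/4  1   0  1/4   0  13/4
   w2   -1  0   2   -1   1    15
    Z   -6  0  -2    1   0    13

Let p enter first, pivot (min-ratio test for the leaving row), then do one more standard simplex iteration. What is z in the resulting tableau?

175/3

Ratio test on column p — row 1: (13/4)/(3/4) = 13/3; row 2: entry -1 ≤ 0. Minimum is 13/3 at row 1 (q leaves); pivot element 3/4.
Pivot on row 1; the Z-row RHS becomes 13 − (-6)·(13/3) = 39.
Next entering variable (most negative Z-row entry -2): r.
Ratio test on column r — row 1: entry 0 ≤ 0; row 2: (58/3)/2 = 29/3. Minimum is 29/3 at row 2 (w2 leaves); pivot element 2.
After the second pivot the Z-row RHS is 39 − (-2)·(29/3) = 175/3.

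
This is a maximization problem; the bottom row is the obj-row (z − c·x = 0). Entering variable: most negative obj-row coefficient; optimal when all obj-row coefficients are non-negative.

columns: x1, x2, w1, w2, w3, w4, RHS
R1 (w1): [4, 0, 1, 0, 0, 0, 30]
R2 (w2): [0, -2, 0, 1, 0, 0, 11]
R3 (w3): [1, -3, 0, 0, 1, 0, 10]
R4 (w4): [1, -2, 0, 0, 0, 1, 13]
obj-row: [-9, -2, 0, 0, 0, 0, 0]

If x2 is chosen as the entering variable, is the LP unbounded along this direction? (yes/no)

Every constraint-row entry in column x2 is ≤ 0, so increasing x2 is unbounded.

yes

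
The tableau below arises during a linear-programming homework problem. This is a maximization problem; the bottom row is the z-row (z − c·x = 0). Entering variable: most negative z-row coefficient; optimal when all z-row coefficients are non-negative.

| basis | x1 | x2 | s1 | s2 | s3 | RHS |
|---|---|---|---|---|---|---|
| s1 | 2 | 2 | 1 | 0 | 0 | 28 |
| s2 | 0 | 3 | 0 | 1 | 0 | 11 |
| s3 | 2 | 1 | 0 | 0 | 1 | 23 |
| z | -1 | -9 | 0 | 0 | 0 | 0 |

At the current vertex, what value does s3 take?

s3 is basic (row 3); its value is the RHS of that row, 23.

23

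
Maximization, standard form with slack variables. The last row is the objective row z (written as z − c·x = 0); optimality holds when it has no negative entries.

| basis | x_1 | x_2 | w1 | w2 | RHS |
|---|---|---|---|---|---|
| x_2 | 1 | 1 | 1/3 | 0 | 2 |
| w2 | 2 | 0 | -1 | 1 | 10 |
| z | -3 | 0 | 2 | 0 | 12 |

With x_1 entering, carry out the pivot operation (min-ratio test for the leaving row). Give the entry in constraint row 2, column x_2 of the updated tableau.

Ratio test on column x_1 — row 1: 2/1 = 2; row 2: 10/2 = 5. Minimum is 2 at row 1 (x_2 leaves); pivot element 1.
Divide row 1 by 1; eliminate column x_1 from the other rows.
Row 2 update in column x_2: 0 − 2·1 = -2.

-2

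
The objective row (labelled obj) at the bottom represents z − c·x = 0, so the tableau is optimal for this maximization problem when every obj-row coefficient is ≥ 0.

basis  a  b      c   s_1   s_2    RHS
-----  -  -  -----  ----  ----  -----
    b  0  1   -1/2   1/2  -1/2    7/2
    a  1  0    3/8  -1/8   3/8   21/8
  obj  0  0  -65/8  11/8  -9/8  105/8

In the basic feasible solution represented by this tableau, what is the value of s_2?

0

s_2 is not in the basis, so in the current basic feasible solution s_2 = 0.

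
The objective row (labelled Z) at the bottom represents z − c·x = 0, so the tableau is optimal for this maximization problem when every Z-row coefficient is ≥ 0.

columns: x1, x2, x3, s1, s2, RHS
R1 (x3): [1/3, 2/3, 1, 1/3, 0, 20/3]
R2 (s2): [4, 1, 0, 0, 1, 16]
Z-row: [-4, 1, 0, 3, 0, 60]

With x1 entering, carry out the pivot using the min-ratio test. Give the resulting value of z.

Ratio test on column x1 — row 1: (20/3)/(1/3) = 20; row 2: 16/4 = 4. Minimum is 4 at row 2 (s2 leaves); pivot element 4.
Pivot on row 2; the Z-row RHS becomes 60 − (-4)·4 = 76.

76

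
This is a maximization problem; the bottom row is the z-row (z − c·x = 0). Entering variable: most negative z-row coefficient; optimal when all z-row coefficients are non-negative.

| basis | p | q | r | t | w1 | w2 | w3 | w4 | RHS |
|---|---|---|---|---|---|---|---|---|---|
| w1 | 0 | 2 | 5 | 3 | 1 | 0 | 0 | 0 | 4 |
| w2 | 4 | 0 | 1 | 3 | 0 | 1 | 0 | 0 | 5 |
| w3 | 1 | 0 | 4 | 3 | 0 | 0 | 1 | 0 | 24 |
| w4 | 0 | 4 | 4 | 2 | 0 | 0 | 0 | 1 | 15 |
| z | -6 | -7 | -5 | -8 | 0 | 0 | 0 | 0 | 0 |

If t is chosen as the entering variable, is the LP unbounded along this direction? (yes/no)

Column t has positive entries in row(s) 1, 2, 3, 4, so the ratio test bounds it — not unbounded.

no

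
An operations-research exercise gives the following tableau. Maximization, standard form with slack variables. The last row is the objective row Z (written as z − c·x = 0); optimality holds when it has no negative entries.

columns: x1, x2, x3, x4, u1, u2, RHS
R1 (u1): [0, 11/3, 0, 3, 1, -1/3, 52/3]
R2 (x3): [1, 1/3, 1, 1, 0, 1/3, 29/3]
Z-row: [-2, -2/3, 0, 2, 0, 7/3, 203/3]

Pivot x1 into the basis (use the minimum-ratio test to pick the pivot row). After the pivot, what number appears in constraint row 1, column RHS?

Ratio test on column x1 — row 1: entry 0 ≤ 0; row 2: (29/3)/1 = 29/3. Minimum is 29/3 at row 2 (x3 leaves); pivot element 1.
Divide row 2 by 1; eliminate column x1 from the other rows.
Row 1 update in column RHS: 52/3 − 0·(29/3) = 52/3.

52/3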